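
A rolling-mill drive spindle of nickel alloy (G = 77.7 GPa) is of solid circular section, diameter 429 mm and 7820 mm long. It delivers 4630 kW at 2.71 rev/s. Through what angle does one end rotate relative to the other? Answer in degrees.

ω = 2π·2.71 = 17.03 rad/s, so T = P/ω = 4630×10³ / 17.03 = 271900 N·m.
J = πd⁴/32 = π(0.429)⁴/32 = 3.325×10^-3 m⁴.
θ = T·L/(G·J) = 271900 × 7.82 / (77.7×10⁹ × 3.325×10^-3) = 8.230×10^-3 rad.

0.472°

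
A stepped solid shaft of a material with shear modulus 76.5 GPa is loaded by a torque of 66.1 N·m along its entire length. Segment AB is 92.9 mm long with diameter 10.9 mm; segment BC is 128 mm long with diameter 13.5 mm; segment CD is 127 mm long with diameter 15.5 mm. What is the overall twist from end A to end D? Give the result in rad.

J_AB = π(0.0109)⁴/32 = 1.39×10^-9 m⁴; J_BC = π(0.0135)⁴/32 = 3.26×10^-9 m⁴; J_CD = π(0.0155)⁴/32 = 5.67×10^-9 m⁴.
θ = (T/G)·Σ L_i/J_i = (66.10/76.5×10⁹)·(0.0929/1.39×10^-9 + 0.128/3.26×10^-9 + 0.127/5.67×10^-9) = 0.1112 rad.

0.111 rad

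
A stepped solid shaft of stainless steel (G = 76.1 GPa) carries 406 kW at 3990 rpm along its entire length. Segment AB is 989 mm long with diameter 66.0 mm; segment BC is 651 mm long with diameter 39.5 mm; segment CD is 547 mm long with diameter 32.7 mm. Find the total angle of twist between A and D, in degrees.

ω = 2π·3990/60 = 417.8 rad/s, so T = P/ω = 406×10³ / 417.8 = 971.7 N·m.
J_AB = π(0.0660)⁴/32 = 1.86×10^-6 m⁴; J_BC = π(0.0395)⁴/32 = 2.39×10^-7 m⁴; J_CD = π(0.0327)⁴/32 = 1.12×10^-7 m⁴.
θ = (T/G)·Σ L_i/J_i = (971.7/76.1×10⁹)·(0.989/1.86×10^-6 + 0.651/2.39×10^-7 + 0.547/1.12×10^-7) = 0.1038 rad.

5.95°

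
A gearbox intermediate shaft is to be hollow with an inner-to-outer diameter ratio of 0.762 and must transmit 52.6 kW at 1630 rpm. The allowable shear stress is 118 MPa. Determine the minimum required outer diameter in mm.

27.2 mm

ω = 2π·1630/60 = 170.7 rad/s, so T = P/ω = 52.6×10³ / 170.7 = 308.2 N·m.
For a hollow shaft with d_i/d_o = 0.762: τ_max = 16T/(π d_o³ (1−k⁴)), so d_o = [16T/(π τ_allow (1−k⁴))]^(1/3) = [16·308.2/(π·1.18×10^8·0.6629)]^(1/3) = 0.02717 m.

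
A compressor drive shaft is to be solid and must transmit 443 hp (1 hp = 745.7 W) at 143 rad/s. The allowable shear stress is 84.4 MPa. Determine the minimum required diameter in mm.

51.9 mm

ω = 143 rad/s, so T = P/ω = 443×745.7 / 143.0 = 2310 N·m.
For a solid shaft τ_max = 16T/(πd³), so d = (16T/(π τ_allow))^(1/3) = (16·2310/(π·8.44×10^7))^(1/3) = 0.05185 m.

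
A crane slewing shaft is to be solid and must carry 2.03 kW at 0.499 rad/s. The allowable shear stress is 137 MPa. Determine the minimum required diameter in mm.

ω = 0.499 rad/s, so T = P/ω = 2.03×10³ / 0.4990 = 4068 N·m.
For a solid shaft τ_max = 16T/(πd³), so d = (16T/(π τ_allow))^(1/3) = (16·4068/(π·1.37×10^8))^(1/3) = 0.05328 m.

53.3 mm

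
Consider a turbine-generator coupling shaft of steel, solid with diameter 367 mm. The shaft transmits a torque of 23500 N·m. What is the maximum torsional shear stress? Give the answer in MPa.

J = πd⁴/32 = π(0.367)⁴/32 = 1.781×10^-3 m⁴.
τ_max = T·r/J = 23500 × 0.183 / 1.781×10^-3 = 2.421×10^6 Pa.

2.42 MPa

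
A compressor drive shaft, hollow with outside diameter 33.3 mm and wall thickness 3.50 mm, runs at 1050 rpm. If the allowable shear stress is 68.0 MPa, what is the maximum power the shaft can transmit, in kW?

33.1 kW

J = π(d_o⁴ − d_i⁴)/32 = π(0.0333⁴ − 0.0263⁴)/32 = 7.375×10^-8 m⁴.
T_max = τ_allow·J/r = 6.80×10^7 × 7.375×10^-8 / 0.0166 = 301.2 N·m.
ω = 2π·1050/60 = 110.0 rad/s, so P_max = T_max·ω = 3.312×10^4 W.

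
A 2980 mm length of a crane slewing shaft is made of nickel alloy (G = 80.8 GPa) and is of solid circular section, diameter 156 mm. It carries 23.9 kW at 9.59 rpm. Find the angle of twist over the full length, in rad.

0.0151 rad

ω = 2π·9.59/60 = 1.004 rad/s, so T = P/ω = 23.9×10³ / 1.004 = 23800 N·m.
J = πd⁴/32 = π(0.156)⁴/32 = 5.814×10^-5 m⁴.
θ = T·L/(G·J) = 23800 × 2.98 / (80.8×10⁹ × 5.814×10^-5) = 0.01510 rad.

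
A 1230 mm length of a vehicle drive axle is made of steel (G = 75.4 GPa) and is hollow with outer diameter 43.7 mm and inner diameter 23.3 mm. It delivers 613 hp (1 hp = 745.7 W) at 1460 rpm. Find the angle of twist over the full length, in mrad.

ω = 2π·1460/60 = 152.9 rad/s, so T = P/ω = 613×745.7 / 152.9 = 2990 N·m.
J = π(d_o⁴ − d_i⁴)/32 = π(0.0437⁴ − 0.0233⁴)/32 = 3.291×10^-7 m⁴.
θ = T·L/(G·J) = 2990 × 1.23 / (75.4×10⁹ × 3.291×10^-7) = 0.1482 rad.

148 mrad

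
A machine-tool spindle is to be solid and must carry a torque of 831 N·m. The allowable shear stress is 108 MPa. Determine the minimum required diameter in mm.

34.0 mm

For a solid shaft τ_max = 16T/(πd³), so d = (16T/(π τ_allow))^(1/3) = (16·831.0/(π·1.08×10^8))^(1/3) = 0.03397 m.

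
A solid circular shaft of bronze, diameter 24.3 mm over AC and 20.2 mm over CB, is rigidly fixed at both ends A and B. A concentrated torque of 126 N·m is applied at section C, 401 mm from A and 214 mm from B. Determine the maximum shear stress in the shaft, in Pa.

3.68e7 Pa

Compatibility: T_A·a/J_AC = T_B·b/J_CB with T_A + T_B = T₀.
J_AC = 3.42×10^-8 m⁴, J_CB = 1.63×10^-8 m⁴, so T_A = T₀·(J_AC/a)/((J_AC/a)+(J_CB/b)) = 66.50 N·m, T_B = 59.50 N·m.
τ in each portion: τ_AC = 2.36×10^7 Pa, τ_CB = 3.68×10^7 Pa; maximum is in CB.
τ_max = T_CB·r/J = 59.50·0.0101/1.63×10^-8 = 3.677×10^7 Pa.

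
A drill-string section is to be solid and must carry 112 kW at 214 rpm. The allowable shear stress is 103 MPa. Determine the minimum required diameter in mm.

62.8 mm

ω = 2π·214/60 = 22.41 rad/s, so T = P/ω = 112×10³ / 22.41 = 4998 N·m.
For a solid shaft τ_max = 16T/(πd³), so d = (16T/(π τ_allow))^(1/3) = (16·4998/(π·1.03×10^8))^(1/3) = 0.06275 m.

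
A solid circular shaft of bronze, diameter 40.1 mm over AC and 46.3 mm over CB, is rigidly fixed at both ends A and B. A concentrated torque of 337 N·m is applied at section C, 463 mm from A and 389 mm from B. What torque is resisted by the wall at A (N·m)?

108 N·m

Compatibility: T_A·a/J_AC = T_B·b/J_CB with T_A + T_B = T₀.
J_AC = 2.54×10^-7 m⁴, J_CB = 4.51×10^-7 m⁴, so T_A = T₀·(J_AC/a)/((J_AC/a)+(J_CB/b)) = 108.2 N·m, T_B = 228.8 N·m.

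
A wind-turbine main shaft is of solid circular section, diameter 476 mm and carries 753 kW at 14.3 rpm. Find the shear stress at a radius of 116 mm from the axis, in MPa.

11.6 MPa

ω = 2π·14.3/60 = 1.497 rad/s, so T = P/ω = 753×10³ / 1.497 = 502800 N·m.
J = πd⁴/32 = π(0.476)⁴/32 = 5.040×10^-3 m⁴.
Shear stress varies linearly with radius: τ = T·r/J = 502800 × 0.116 / 5.040×10^-3 = 1.157×10^7 Pa.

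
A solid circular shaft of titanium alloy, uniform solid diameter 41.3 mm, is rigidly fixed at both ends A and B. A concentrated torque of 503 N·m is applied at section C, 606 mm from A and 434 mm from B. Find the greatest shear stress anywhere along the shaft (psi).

With uniform GJ and both ends fixed, compatibility θ_AC = θ_CB gives T_A·a = T_B·b, together with T_A + T_B = T₀.
T_A = T₀·b/(a+b) = 503.0·434/1040 = 209.9 N·m; T_B = 293.1 N·m.
τ in each portion: τ_AC = 1.52×10^7 Pa, τ_CB = 2.12×10^7 Pa; maximum is in CB.
τ_max = T_CB·r/J = 293.1·0.0206/2.86×10^-7 = 2.119×10^7 Pa.

3070 psi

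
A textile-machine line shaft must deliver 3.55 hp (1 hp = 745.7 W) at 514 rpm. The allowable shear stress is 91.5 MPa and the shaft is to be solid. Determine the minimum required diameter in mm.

14.0 mm

ω = 2π·514/60 = 53.83 rad/s, so T = P/ω = 3.55×745.7 / 53.83 = 49.18 N·m.
For a solid shaft τ_max = 16T/(πd³), so d = (16T/(π τ_allow))^(1/3) = (16·49.18/(π·9.15×10^7))^(1/3) = 0.01399 m.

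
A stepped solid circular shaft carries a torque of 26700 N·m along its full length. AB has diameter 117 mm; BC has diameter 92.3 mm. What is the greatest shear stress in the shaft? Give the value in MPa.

Under the same torque, τ_max = 16T/(πd³) is largest where d is smallest — segment BC (d = 92.3 mm).
τ_max = 16·26700/(π·(0.0923)³) = 1.729×10^8 Pa.

173 MPa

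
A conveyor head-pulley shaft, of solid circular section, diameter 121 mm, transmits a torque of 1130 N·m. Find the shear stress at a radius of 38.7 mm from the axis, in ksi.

0.301 ksi

J = πd⁴/32 = π(0.121)⁴/32 = 2.104×10^-5 m⁴.
Shear stress varies linearly with radius: τ = T·r/J = 1130 × 0.0387 / 2.104×10^-5 = 2.078×10^6 Pa.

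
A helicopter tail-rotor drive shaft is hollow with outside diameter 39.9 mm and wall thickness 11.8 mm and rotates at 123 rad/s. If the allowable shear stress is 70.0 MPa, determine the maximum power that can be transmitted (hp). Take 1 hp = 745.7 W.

J = π(d_o⁴ − d_i⁴)/32 = π(0.0399⁴ − 0.0163⁴)/32 = 2.419×10^-7 m⁴.
T_max = τ_allow·J/r = 7.00×10^7 × 2.419×10^-7 / 0.0199 = 848.7 N·m.
ω = 123 rad/s, so P_max = T_max·ω = 1.044×10^5 W.

140 hp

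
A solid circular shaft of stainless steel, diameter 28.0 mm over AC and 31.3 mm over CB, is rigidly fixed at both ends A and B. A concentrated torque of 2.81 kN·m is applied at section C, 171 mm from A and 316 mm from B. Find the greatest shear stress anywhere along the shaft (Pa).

3.53e8 Pa

Compatibility: T_A·a/J_AC = T_B·b/J_CB with T_A + T_B = T₀.
J_AC = 6.03×10^-8 m⁴, J_CB = 9.42×10^-8 m⁴, so T_A = T₀·(J_AC/a)/((J_AC/a)+(J_CB/b)) = 1523 N·m, T_B = 1287 N·m.
τ in each portion: τ_AC = 3.53×10^8 Pa, τ_CB = 2.14×10^8 Pa; maximum is in AC.
τ_max = T_AC·r/J = 1523·0.0140/6.03×10^-8 = 3.534×10^8 Pa.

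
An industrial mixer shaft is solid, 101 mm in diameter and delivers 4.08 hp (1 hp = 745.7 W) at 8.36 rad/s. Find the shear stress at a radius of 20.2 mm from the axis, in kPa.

720 kPa

ω = 8.36 rad/s, so T = P/ω = 4.08×745.7 / 8.360 = 363.9 N·m.
J = πd⁴/32 = π(0.101)⁴/32 = 1.022×10^-5 m⁴.
Shear stress varies linearly with radius: τ = T·r/J = 363.9 × 0.0202 / 1.022×10^-5 = 7.196×10^5 Pa.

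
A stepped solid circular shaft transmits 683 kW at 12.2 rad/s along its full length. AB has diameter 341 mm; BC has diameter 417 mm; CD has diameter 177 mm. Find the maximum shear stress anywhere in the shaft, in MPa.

51.4 MPa

ω = 12.2 rad/s, so T = P/ω = 683×10³ / 12.20 = 55980 N·m.
Under the same torque, τ_max = 16T/(πd³) is largest where d is smallest — segment CD (d = 177 mm).
τ_max = 16·55980/(π·(0.177)³) = 5.142×10^7 Pa.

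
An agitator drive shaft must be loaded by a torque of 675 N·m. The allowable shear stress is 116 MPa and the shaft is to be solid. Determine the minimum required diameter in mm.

For a solid shaft τ_max = 16T/(πd³), so d = (16T/(π τ_allow))^(1/3) = (16·675.0/(π·1.16×10^8))^(1/3) = 0.03095 m.

30.9 mm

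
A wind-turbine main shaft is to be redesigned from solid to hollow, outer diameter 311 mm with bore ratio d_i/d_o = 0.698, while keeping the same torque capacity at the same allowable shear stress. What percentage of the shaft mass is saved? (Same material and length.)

Equal τ_max and T ⇒ the solid shaft needs d_s³ = d_o³(1−k⁴), so d_s = 311·(1−0.698⁴)^(1/3) = 284.1 mm.
Area ratio A_h/A_s = d_o²(1−k²)/d_s² = (1−k²)/(1−k⁴)^(2/3) = 0.6143.
Mass saving = 1 − 0.6143 = 38.6 %.

38.6 %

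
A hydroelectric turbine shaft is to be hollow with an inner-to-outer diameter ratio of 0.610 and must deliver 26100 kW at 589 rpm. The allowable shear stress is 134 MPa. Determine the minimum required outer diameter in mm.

ω = 2π·589/60 = 61.68 rad/s, so T = P/ω = 26100×10³ / 61.68 = 423200 N·m.
For a hollow shaft with d_i/d_o = 0.610: τ_max = 16T/(π d_o³ (1−k⁴)), so d_o = [16T/(π τ_allow (1−k⁴))]^(1/3) = [16·423200/(π·1.34×10^8·0.8615)]^(1/3) = 0.2653 m.

265 mm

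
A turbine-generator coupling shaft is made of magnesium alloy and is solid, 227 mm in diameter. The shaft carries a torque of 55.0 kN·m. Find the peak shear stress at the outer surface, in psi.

3470 psi

J = πd⁴/32 = π(0.227)⁴/32 = 2.607×10^-4 m⁴.
τ_max = T·r/J = 55000 × 0.114 / 2.607×10^-4 = 2.395×10^7 Pa.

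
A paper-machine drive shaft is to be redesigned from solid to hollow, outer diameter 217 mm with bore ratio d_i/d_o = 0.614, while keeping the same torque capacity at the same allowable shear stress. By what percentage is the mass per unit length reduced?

31.0 %

Equal τ_max and T ⇒ the solid shaft needs d_s³ = d_o³(1−k⁴), so d_s = 217·(1−0.614⁴)^(1/3) = 206.2 mm.
Area ratio A_h/A_s = d_o²(1−k²)/d_s² = (1−k²)/(1−k⁴)^(2/3) = 0.6900.
Mass saving = 1 − 0.6900 = 31.0 %.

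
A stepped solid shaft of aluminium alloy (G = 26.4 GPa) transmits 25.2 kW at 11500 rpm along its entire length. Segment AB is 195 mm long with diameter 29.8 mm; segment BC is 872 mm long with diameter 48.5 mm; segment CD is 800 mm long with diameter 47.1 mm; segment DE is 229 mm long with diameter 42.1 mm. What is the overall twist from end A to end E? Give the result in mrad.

ω = 2π·11500/60 = 1204 rad/s, so T = P/ω = 25.2×10³ / 1204 = 20.93 N·m.
J_AB = π(0.0298)⁴/32 = 7.74×10^-8 m⁴; J_BC = π(0.0485)⁴/32 = 5.43×10^-7 m⁴; J_CD = π(0.0471)⁴/32 = 4.83×10^-7 m⁴; J_DE = π(0.0421)⁴/32 = 3.08×10^-7 m⁴.
θ = (T/G)·Σ L_i/J_i = (20.93/26.4×10⁹)·(0.195/7.74×10^-8 + 0.872/5.43×10^-7 + 0.800/4.83×10^-7 + 0.229/3.08×10^-7) = 5.170×10^-3 rad.

5.17 mrad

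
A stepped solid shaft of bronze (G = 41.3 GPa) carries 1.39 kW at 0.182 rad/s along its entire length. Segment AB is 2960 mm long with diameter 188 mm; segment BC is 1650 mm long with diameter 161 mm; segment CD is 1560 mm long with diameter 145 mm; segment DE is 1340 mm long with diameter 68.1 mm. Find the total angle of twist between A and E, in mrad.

133 mrad

ω = 0.182 rad/s, so T = P/ω = 1.39×10³ / 0.1820 = 7637 N·m.
J_AB = π(0.188)⁴/32 = 1.23×10^-4 m⁴; J_BC = π(0.161)⁴/32 = 6.60×10^-5 m⁴; J_CD = π(0.145)⁴/32 = 4.34×10^-5 m⁴; J_DE = π(0.0681)⁴/32 = 2.11×10^-6 m⁴.
θ = (T/G)·Σ L_i/J_i = (7637/41.3×10⁹)·(2.96/1.23×10^-4 + 1.65/6.60×10^-5 + 1.56/4.34×10^-5 + 1.34/2.11×10^-6) = 0.1331 rad.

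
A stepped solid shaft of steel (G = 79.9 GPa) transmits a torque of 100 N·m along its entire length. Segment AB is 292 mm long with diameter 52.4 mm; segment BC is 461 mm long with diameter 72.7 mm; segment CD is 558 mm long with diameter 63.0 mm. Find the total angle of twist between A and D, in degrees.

J_AB = π(0.0524)⁴/32 = 7.40×10^-7 m⁴; J_BC = π(0.0727)⁴/32 = 2.74×10^-6 m⁴; J_CD = π(0.0630)⁴/32 = 1.55×10^-6 m⁴.
θ = (T/G)·Σ L_i/J_i = (100.0/79.9×10⁹)·(0.292/7.40×10^-7 + 0.461/2.74×10^-6 + 0.558/1.55×10^-6) = 1.156×10^-3 rad.

0.0662°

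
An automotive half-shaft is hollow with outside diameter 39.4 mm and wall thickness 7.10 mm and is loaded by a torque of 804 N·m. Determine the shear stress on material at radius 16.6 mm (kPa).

67800 kPa

J = π(d_o⁴ − d_i⁴)/32 = π(0.0394⁴ − 0.0252⁴)/32 = 1.970×10^-7 m⁴.
Shear stress varies linearly with radius: τ = T·r/J = 804.0 × 0.0166 / 1.970×10^-7 = 6.775×10^7 Pa.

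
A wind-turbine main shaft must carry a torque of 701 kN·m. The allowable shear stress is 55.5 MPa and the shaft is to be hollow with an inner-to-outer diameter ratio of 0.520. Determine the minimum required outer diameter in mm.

For a hollow shaft with d_i/d_o = 0.520: τ_max = 16T/(π d_o³ (1−k⁴)), so d_o = [16T/(π τ_allow (1−k⁴))]^(1/3) = [16·701000/(π·5.55×10^7·0.9269)]^(1/3) = 0.4110 m.

411 mm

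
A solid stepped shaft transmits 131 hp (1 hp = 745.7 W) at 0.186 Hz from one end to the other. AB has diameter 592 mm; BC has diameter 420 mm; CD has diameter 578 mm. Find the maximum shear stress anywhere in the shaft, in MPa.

5.75 MPa

ω = 2π·0.186 = 1.169 rad/s, so T = P/ω = 131×745.7 / 1.169 = 83590 N·m.
Under the same torque, τ_max = 16T/(πd³) is largest where d is smallest — segment BC (d = 420 mm).
τ_max = 16·83590/(π·(0.420)³) = 5.746×10^6 Pa.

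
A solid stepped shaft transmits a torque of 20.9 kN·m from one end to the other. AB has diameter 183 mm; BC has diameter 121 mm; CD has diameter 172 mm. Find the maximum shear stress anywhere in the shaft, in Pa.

Under the same torque, τ_max = 16T/(πd³) is largest where d is smallest — segment BC (d = 121 mm).
τ_max = 16·20900/(π·(0.121)³) = 6.008×10^7 Pa.

6.01e7 Pa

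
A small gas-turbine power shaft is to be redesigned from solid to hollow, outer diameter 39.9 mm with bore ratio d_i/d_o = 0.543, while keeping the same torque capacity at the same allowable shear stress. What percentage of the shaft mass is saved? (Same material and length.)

Equal τ_max and T ⇒ the solid shaft needs d_s³ = d_o³(1−k⁴), so d_s = 39.9·(1−0.543⁴)^(1/3) = 38.71 mm.
Area ratio A_h/A_s = d_o²(1−k²)/d_s² = (1−k²)/(1−k⁴)^(2/3) = 0.7492.
Mass saving = 1 − 0.7492 = 25.1 %.

25.1 %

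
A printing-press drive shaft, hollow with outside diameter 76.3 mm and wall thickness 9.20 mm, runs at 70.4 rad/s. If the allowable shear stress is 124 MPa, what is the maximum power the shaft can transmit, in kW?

509 kW

J = π(d_o⁴ − d_i⁴)/32 = π(0.0763⁴ − 0.0579⁴)/32 = 2.224×10^-6 m⁴.
T_max = τ_allow·J/r = 1.24×10^8 × 2.224×10^-6 / 0.0381 = 7229 N·m.
ω = 70.4 rad/s, so P_max = T_max·ω = 5.089×10^5 W.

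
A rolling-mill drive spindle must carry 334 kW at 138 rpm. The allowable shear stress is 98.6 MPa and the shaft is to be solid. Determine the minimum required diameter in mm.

106 mm

ω = 2π·138/60 = 14.45 rad/s, so T = P/ω = 334×10³ / 14.45 = 23110 N·m.
For a solid shaft τ_max = 16T/(πd³), so d = (16T/(π τ_allow))^(1/3) = (16·23110/(π·9.86×10^7))^(1/3) = 0.1061 m.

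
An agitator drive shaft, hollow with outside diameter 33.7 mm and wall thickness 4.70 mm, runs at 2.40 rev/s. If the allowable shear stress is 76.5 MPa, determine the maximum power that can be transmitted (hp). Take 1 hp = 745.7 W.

8.48 hp

J = π(d_o⁴ − d_i⁴)/32 = π(0.0337⁴ − 0.0243⁴)/32 = 9.239×10^-8 m⁴.
T_max = τ_allow·J/r = 7.65×10^7 × 9.239×10^-8 / 0.0169 = 419.5 N·m.
ω = 2π·2.40 = 15.08 rad/s, so P_max = T_max·ω = 6325 W.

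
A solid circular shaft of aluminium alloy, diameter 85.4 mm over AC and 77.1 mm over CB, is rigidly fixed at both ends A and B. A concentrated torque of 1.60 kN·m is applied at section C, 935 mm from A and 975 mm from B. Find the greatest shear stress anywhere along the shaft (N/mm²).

Compatibility: T_A·a/J_AC = T_B·b/J_CB with T_A + T_B = T₀.
J_AC = 5.22×10^-6 m⁴, J_CB = 3.47×10^-6 m⁴, so T_A = T₀·(J_AC/a)/((J_AC/a)+(J_CB/b)) = 977.4 N·m, T_B = 622.6 N·m.
τ in each portion: τ_AC = 7.99×10^6 Pa, τ_CB = 6.92×10^6 Pa; maximum is in AC.
τ_max = T_AC·r/J = 977.4·0.0427/5.22×10^-6 = 7.992×10^6 Pa.

7.99 N/mm²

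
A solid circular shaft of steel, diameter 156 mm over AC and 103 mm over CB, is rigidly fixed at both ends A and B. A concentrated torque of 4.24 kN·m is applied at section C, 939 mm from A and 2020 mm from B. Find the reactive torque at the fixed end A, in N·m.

3900 N·m

Compatibility: T_A·a/J_AC = T_B·b/J_CB with T_A + T_B = T₀.
J_AC = 5.81×10^-5 m⁴, J_CB = 1.10×10^-5 m⁴, so T_A = T₀·(J_AC/a)/((J_AC/a)+(J_CB/b)) = 3896 N·m, T_B = 344.2 N·m.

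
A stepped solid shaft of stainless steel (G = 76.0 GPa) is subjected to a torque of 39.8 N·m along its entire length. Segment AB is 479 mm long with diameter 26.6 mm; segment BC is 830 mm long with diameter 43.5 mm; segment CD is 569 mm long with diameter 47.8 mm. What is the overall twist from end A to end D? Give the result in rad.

J_AB = π(0.0266)⁴/32 = 4.92×10^-8 m⁴; J_BC = π(0.0435)⁴/32 = 3.52×10^-7 m⁴; J_CD = π(0.0478)⁴/32 = 5.13×10^-7 m⁴.
θ = (T/G)·Σ L_i/J_i = (39.80/76.0×10⁹)·(0.479/4.92×10^-8 + 0.830/3.52×10^-7 + 0.569/5.13×10^-7) = 6.922×10^-3 rad.

0.00692 rad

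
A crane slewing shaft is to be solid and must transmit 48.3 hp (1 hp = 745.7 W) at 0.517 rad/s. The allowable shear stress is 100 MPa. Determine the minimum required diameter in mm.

ω = 0.517 rad/s, so T = P/ω = 48.3×745.7 / 0.5170 = 69670 N·m.
For a solid shaft τ_max = 16T/(πd³), so d = (16T/(π τ_allow))^(1/3) = (16·69670/(π·1.00×10^8))^(1/3) = 0.1525 m.

153 mm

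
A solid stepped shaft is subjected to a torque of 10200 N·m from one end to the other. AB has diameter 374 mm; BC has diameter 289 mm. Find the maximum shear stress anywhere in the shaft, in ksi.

0.312 ksi

Under the same torque, τ_max = 16T/(πd³) is largest where d is smallest — segment BC (d = 289 mm).
τ_max = 16·10200/(π·(0.289)³) = 2.152×10^6 Pa.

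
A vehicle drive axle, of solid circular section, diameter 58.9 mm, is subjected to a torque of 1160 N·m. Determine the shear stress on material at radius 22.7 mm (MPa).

J = πd⁴/32 = π(0.0589)⁴/32 = 1.182×10^-6 m⁴.
Shear stress varies linearly with radius: τ = T·r/J = 1160 × 0.0227 / 1.182×10^-6 = 2.229×10^7 Pa.

22.3 MPa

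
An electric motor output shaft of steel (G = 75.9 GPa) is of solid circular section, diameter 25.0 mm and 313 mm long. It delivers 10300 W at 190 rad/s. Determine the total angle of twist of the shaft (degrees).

ω = 190 rad/s, so T = P/ω = 10300 / 190.0 = 54.21 N·m.
J = πd⁴/32 = π(0.0250)⁴/32 = 3.835×10^-8 m⁴.
θ = T·L/(G·J) = 54.21 × 0.313 / (75.9×10⁹ × 3.835×10^-8) = 5.829×10^-3 rad.

0.334°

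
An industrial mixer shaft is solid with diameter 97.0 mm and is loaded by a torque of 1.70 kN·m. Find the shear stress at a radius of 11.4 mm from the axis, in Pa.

J = πd⁴/32 = π(0.0970)⁴/32 = 8.691×10^-6 m⁴.
Shear stress varies linearly with radius: τ = T·r/J = 1700 × 0.0114 / 8.691×10^-6 = 2.230×10^6 Pa.

2.23e6 Pa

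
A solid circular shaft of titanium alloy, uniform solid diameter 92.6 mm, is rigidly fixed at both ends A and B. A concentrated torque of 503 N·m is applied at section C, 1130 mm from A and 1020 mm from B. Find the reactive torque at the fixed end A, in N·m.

239 N·m

With uniform GJ and both ends fixed, compatibility θ_AC = θ_CB gives T_A·a = T_B·b, together with T_A + T_B = T₀.
T_A = T₀·b/(a+b) = 503.0·1020/2150 = 238.6 N·m; T_B = 264.4 N·m.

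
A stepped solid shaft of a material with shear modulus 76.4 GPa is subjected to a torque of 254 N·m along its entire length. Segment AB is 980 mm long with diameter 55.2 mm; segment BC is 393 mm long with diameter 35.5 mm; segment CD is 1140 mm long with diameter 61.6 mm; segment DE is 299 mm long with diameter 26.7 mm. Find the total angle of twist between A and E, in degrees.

J_AB = π(0.0552)⁴/32 = 9.11×10^-7 m⁴; J_BC = π(0.0355)⁴/32 = 1.56×10^-7 m⁴; J_CD = π(0.0616)⁴/32 = 1.41×10^-6 m⁴; J_DE = π(0.0267)⁴/32 = 4.99×10^-8 m⁴.
θ = (T/G)·Σ L_i/J_i = (254.0/76.4×10⁹)·(0.980/9.11×10^-7 + 0.393/1.56×10^-7 + 1.14/1.41×10^-6 + 0.299/4.99×10^-8) = 0.03456 rad.

1.98°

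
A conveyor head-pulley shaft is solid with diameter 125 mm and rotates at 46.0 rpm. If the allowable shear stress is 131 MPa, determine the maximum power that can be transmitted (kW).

242 kW

J = πd⁴/32 = π(0.125)⁴/32 = 2.397×10^-5 m⁴.
T_max = τ_allow·J/r = 1.31×10^8 × 2.397×10^-5 / 0.0625 = 50240 N·m.
ω = 2π·46.0/60 = 4.817 rad/s, so P_max = T_max·ω = 2.420×10^5 W.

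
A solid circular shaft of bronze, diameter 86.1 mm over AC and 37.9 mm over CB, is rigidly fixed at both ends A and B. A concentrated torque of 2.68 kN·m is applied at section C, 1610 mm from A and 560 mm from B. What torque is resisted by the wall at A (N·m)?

Compatibility: T_A·a/J_AC = T_B·b/J_CB with T_A + T_B = T₀.
J_AC = 5.40×10^-6 m⁴, J_CB = 2.03×10^-7 m⁴, so T_A = T₀·(J_AC/a)/((J_AC/a)+(J_CB/b)) = 2419 N·m, T_B = 261.1 N·m.

2420 N·m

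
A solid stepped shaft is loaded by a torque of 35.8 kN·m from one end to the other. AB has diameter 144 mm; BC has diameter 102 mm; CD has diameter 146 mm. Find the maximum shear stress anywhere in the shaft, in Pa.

Under the same torque, τ_max = 16T/(πd³) is largest where d is smallest — segment BC (d = 102 mm).
τ_max = 16·35800/(π·(0.102)³) = 1.718×10^8 Pa.

1.72e8 Pa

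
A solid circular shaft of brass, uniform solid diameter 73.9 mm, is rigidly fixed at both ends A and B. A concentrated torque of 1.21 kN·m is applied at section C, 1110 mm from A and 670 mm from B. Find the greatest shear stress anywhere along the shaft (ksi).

With uniform GJ and both ends fixed, compatibility θ_AC = θ_CB gives T_A·a = T_B·b, together with T_A + T_B = T₀.
T_A = T₀·b/(a+b) = 1210·670/1780 = 455.4 N·m; T_B = 754.6 N·m.
τ in each portion: τ_AC = 5.75×10^6 Pa, τ_CB = 9.52×10^6 Pa; maximum is in CB.
τ_max = T_CB·r/J = 754.6·0.0370/2.93×10^-6 = 9.522×10^6 Pa.

1.38 ksi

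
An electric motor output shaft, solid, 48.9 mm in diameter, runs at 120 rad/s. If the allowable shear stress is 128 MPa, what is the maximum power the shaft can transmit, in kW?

J = πd⁴/32 = π(0.0489)⁴/32 = 5.614×10^-7 m⁴.
T_max = τ_allow·J/r = 1.28×10^8 × 5.614×10^-7 / 0.0244 = 2939 N·m.
ω = 120 rad/s, so P_max = T_max·ω = 3.527×10^5 W.

353 kW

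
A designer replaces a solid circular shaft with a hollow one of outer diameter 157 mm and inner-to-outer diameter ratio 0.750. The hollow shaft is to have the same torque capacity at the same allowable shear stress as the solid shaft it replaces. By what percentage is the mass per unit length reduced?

43.6 %

Equal τ_max and T ⇒ the solid shaft needs d_s³ = d_o³(1−k⁴), so d_s = 157·(1−0.750⁴)^(1/3) = 138.3 mm.
Area ratio A_h/A_s = d_o²(1−k²)/d_s² = (1−k²)/(1−k⁴)^(2/3) = 0.5638.
Mass saving = 1 − 0.5638 = 43.6 %.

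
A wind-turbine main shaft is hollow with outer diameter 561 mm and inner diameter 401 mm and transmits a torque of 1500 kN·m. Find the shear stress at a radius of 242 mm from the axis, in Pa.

5.05e7 Pa

J = π(d_o⁴ − d_i⁴)/32 = π(0.561⁴ − 0.401⁴)/32 = 7.186×10^-3 m⁴.
Shear stress varies linearly with radius: τ = T·r/J = 1.500e6 × 0.242 / 7.186×10^-3 = 5.052×10^7 Pa.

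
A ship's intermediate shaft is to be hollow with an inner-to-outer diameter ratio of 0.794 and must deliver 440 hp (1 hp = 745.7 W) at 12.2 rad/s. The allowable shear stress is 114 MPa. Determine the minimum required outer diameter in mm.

ω = 12.2 rad/s, so T = P/ω = 440×745.7 / 12.20 = 26890 N·m.
For a hollow shaft with d_i/d_o = 0.794: τ_max = 16T/(π d_o³ (1−k⁴)), so d_o = [16T/(π τ_allow (1−k⁴))]^(1/3) = [16·26890/(π·1.14×10^8·0.6026)]^(1/3) = 0.1259 m.

126 mm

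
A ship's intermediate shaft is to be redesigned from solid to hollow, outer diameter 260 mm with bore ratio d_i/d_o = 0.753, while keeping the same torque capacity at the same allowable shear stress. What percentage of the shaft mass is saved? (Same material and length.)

Equal τ_max and T ⇒ the solid shaft needs d_s³ = d_o³(1−k⁴), so d_s = 260·(1−0.753⁴)^(1/3) = 228.5 mm.
Area ratio A_h/A_s = d_o²(1−k²)/d_s² = (1−k²)/(1−k⁴)^(2/3) = 0.5608.
Mass saving = 1 − 0.5608 = 43.9 %.

43.9 %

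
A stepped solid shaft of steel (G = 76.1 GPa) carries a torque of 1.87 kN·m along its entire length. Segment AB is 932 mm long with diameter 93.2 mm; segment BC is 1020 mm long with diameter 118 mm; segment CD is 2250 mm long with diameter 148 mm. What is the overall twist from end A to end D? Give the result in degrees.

0.320°

J_AB = π(0.0932)⁴/32 = 7.41×10^-6 m⁴; J_BC = π(0.118)⁴/32 = 1.90×10^-5 m⁴; J_CD = π(0.148)⁴/32 = 4.71×10^-5 m⁴.
θ = (T/G)·Σ L_i/J_i = (1870/76.1×10⁹)·(0.932/7.41×10^-6 + 1.02/1.90×10^-5 + 2.25/4.71×10^-5) = 5.582×10^-3 rad.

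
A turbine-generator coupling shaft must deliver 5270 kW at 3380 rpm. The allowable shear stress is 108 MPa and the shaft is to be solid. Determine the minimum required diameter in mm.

88.9 mm

ω = 2π·3380/60 = 354.0 rad/s, so T = P/ω = 5270×10³ / 354.0 = 14890 N·m.
For a solid shaft τ_max = 16T/(πd³), so d = (16T/(π τ_allow))^(1/3) = (16·14890/(π·1.08×10^8))^(1/3) = 0.08888 m.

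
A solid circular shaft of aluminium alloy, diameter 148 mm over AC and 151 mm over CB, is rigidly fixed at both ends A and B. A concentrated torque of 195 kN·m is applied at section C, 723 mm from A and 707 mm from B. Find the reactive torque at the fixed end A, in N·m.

Compatibility: T_A·a/J_AC = T_B·b/J_CB with T_A + T_B = T₀.
J_AC = 4.71×10^-5 m⁴, J_CB = 5.10×10^-5 m⁴, so T_A = T₀·(J_AC/a)/((J_AC/a)+(J_CB/b)) = 92500 N·m, T_B = 102500 N·m.

92500 N·m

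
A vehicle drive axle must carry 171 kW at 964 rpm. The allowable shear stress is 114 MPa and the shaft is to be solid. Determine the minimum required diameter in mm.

42.3 mm

ω = 2π·964/60 = 100.9 rad/s, so T = P/ω = 171×10³ / 100.9 = 1694 N·m.
For a solid shaft τ_max = 16T/(πd³), so d = (16T/(π τ_allow))^(1/3) = (16·1694/(π·1.14×10^8))^(1/3) = 0.04230 m.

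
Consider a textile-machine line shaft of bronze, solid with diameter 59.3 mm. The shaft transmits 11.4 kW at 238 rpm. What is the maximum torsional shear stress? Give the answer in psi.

ω = 2π·238/60 = 24.92 rad/s, so T = P/ω = 11.4×10³ / 24.92 = 457.4 N·m.
J = πd⁴/32 = π(0.0593)⁴/32 = 1.214×10^-6 m⁴.
τ_max = T·r/J = 457.4 × 0.0296 / 1.214×10^-6 = 1.117×10^7 Pa.

1620 psi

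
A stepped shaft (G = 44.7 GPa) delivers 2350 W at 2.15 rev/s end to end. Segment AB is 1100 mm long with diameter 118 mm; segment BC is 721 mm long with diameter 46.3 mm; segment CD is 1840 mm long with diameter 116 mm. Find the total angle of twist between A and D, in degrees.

0.392°

ω = 2π·2.15 = 13.51 rad/s, so T = P/ω = 2350 / 13.51 = 174.0 N·m.
J_AB = π(0.118)⁴/32 = 1.90×10^-5 m⁴; J_BC = π(0.0463)⁴/32 = 4.51×10^-7 m⁴; J_CD = π(0.116)⁴/32 = 1.78×10^-5 m⁴.
θ = (T/G)·Σ L_i/J_i = (174.0/44.7×10⁹)·(1.10/1.90×10^-5 + 0.721/4.51×10^-7 + 1.84/1.78×10^-5) = 6.847×10^-3 rad.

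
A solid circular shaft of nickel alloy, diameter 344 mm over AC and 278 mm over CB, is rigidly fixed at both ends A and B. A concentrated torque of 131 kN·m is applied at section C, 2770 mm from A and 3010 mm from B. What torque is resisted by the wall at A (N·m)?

94100 N·m

Compatibility: T_A·a/J_AC = T_B·b/J_CB with T_A + T_B = T₀.
J_AC = 1.37×10^-3 m⁴, J_CB = 5.86×10^-4 m⁴, so T_A = T₀·(J_AC/a)/((J_AC/a)+(J_CB/b)) = 94070 N·m, T_B = 36930 N·m.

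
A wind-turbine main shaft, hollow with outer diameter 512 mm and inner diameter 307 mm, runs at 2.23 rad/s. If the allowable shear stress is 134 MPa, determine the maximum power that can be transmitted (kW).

6860 kW

J = π(d_o⁴ − d_i⁴)/32 = π(0.512⁴ − 0.307⁴)/32 = 5.874×10^-3 m⁴.
T_max = τ_allow·J/r = 1.34×10^8 × 5.874×10^-3 / 0.256 = 3.075e6 N·m.
ω = 2.23 rad/s, so P_max = T_max·ω = 6.857×10^6 W.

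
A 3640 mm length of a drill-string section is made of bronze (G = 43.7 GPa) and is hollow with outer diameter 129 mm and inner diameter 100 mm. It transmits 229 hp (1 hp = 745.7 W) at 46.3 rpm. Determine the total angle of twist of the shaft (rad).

ω = 2π·46.3/60 = 4.849 rad/s, so T = P/ω = 229×745.7 / 4.849 = 35220 N·m.
J = π(d_o⁴ − d_i⁴)/32 = π(0.129⁴ − 0.100⁴)/32 = 1.737×10^-5 m⁴.
θ = T·L/(G·J) = 35220 × 3.64 / (43.7×10⁹ × 1.737×10^-5) = 0.1689 rad.

0.169 rad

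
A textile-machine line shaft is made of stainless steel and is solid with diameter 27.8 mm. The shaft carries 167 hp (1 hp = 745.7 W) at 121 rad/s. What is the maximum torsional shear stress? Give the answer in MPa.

ω = 121 rad/s, so T = P/ω = 167×745.7 / 121.0 = 1029 N·m.
J = πd⁴/32 = π(0.0278)⁴/32 = 5.864×10^-8 m⁴.
τ_max = T·r/J = 1029 × 0.0139 / 5.864×10^-8 = 2.440×10^8 Pa.

244 MPa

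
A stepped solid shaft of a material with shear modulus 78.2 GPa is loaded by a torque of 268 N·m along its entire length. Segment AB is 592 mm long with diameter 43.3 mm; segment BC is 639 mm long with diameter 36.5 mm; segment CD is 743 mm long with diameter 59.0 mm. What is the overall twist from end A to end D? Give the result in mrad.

J_AB = π(0.0433)⁴/32 = 3.45×10^-7 m⁴; J_BC = π(0.0365)⁴/32 = 1.74×10^-7 m⁴; J_CD = π(0.0590)⁴/32 = 1.19×10^-6 m⁴.
θ = (T/G)·Σ L_i/J_i = (268.0/78.2×10⁹)·(0.592/3.45×10^-7 + 0.639/1.74×10^-7 + 0.743/1.19×10^-6) = 0.02059 rad.

20.6 mrad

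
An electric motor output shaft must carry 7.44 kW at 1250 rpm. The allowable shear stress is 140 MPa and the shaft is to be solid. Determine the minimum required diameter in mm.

ω = 2π·1250/60 = 130.9 rad/s, so T = P/ω = 7.44×10³ / 130.9 = 56.84 N·m.
For a solid shaft τ_max = 16T/(πd³), so d = (16T/(π τ_allow))^(1/3) = (16·56.84/(π·1.40×10^8))^(1/3) = 0.01274 m.

12.7 mm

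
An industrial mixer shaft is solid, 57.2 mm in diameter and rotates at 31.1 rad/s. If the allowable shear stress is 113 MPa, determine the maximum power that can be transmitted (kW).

129 kW

J = πd⁴/32 = π(0.0572)⁴/32 = 1.051×10^-6 m⁴.
T_max = τ_allow·J/r = 1.13×10^8 × 1.051×10^-6 / 0.0286 = 4152 N·m.
ω = 31.1 rad/s, so P_max = T_max·ω = 1.291×10^5 W.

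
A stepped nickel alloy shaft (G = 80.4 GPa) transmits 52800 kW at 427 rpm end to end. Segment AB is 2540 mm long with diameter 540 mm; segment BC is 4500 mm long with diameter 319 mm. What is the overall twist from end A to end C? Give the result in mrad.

ω = 2π·427/60 = 44.72 rad/s, so T = P/ω = 52800×10³ / 44.72 = 1.181e6 N·m.
J_AB = π(0.540)⁴/32 = 8.35×10^-3 m⁴; J_BC = π(0.319)⁴/32 = 1.02×10^-3 m⁴.
θ = (T/G)·Σ L_i/J_i = (1.181e6/80.4×10⁹)·(2.54/8.35×10^-3 + 4.50/1.02×10^-3) = 0.06948 rad.

69.5 mrad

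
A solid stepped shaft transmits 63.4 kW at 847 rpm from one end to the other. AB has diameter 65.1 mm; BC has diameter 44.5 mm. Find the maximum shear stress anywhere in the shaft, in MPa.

ω = 2π·847/60 = 88.70 rad/s, so T = P/ω = 63.4×10³ / 88.70 = 714.8 N·m.
Under the same torque, τ_max = 16T/(πd³) is largest where d is smallest — segment BC (d = 44.5 mm).
τ_max = 16·714.8/(π·(0.0445)³) = 4.131×10^7 Pa.

41.3 MPa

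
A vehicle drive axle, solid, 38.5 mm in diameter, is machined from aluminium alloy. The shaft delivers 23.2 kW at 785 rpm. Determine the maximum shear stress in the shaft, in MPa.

ω = 2π·785/60 = 82.21 rad/s, so T = P/ω = 23.2×10³ / 82.21 = 282.2 N·m.
J = πd⁴/32 = π(0.0385)⁴/32 = 2.157×10^-7 m⁴.
τ_max = T·r/J = 282.2 × 0.0192 / 2.157×10^-7 = 2.519×10^7 Pa.

25.2 MPa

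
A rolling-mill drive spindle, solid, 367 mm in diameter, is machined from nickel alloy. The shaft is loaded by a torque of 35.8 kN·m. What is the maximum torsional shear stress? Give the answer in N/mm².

3.69 N/mm²

J = πd⁴/32 = π(0.367)⁴/32 = 1.781×10^-3 m⁴.
τ_max = T·r/J = 35800 × 0.183 / 1.781×10^-3 = 3.689×10^6 Pa.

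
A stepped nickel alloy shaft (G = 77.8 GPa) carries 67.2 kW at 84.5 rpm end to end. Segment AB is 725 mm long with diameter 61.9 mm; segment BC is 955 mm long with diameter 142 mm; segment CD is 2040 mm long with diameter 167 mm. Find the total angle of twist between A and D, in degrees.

3.10°

ω = 2π·84.5/60 = 8.849 rad/s, so T = P/ω = 67.2×10³ / 8.849 = 7594 N·m.
J_AB = π(0.0619)⁴/32 = 1.44×10^-6 m⁴; J_BC = π(0.142)⁴/32 = 3.99×10^-5 m⁴; J_CD = π(0.167)⁴/32 = 7.64×10^-5 m⁴.
θ = (T/G)·Σ L_i/J_i = (7594/77.8×10⁹)·(0.725/1.44×10^-6 + 0.955/3.99×10^-5 + 2.04/7.64×10^-5) = 0.05404 rad.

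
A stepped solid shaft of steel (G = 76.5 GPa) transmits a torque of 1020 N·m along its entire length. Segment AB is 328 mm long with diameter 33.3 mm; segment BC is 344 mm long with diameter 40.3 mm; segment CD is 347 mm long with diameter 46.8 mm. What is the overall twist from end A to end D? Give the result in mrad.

J_AB = π(0.0333)⁴/32 = 1.21×10^-7 m⁴; J_BC = π(0.0403)⁴/32 = 2.59×10^-7 m⁴; J_CD = π(0.0468)⁴/32 = 4.71×10^-7 m⁴.
θ = (T/G)·Σ L_i/J_i = (1020/76.5×10⁹)·(0.328/1.21×10^-7 + 0.344/2.59×10^-7 + 0.347/4.71×10^-7) = 0.06376 rad.

63.8 mrad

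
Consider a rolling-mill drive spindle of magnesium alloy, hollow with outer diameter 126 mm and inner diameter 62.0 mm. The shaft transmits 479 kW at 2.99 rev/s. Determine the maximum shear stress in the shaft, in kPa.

ω = 2π·2.99 = 18.79 rad/s, so T = P/ω = 479×10³ / 18.79 = 25500 N·m.
J = π(d_o⁴ − d_i⁴)/32 = π(0.126⁴ − 0.0620⁴)/32 = 2.329×10^-5 m⁴.
τ_max = T·r/J = 25500 × 0.0630 / 2.329×10^-5 = 6.896×10^7 Pa.

69000 kPa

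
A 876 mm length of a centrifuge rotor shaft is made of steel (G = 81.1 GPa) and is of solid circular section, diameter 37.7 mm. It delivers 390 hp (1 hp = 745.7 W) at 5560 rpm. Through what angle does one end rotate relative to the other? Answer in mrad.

27.2 mrad

ω = 2π·5560/60 = 582.2 rad/s, so T = P/ω = 390×745.7 / 582.2 = 499.5 N·m.
J = πd⁴/32 = π(0.0377)⁴/32 = 1.983×10^-7 m⁴.
θ = T·L/(G·J) = 499.5 × 0.876 / (81.1×10⁹ × 1.983×10^-7) = 0.02720 rad.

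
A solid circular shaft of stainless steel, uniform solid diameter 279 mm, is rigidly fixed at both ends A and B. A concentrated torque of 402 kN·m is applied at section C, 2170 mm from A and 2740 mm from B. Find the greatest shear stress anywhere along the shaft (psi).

7630 psi

With uniform GJ and both ends fixed, compatibility θ_AC = θ_CB gives T_A·a = T_B·b, together with T_A + T_B = T₀.
T_A = T₀·b/(a+b) = 402000·2740/4910 = 224300 N·m; T_B = 177700 N·m.
τ in each portion: τ_AC = 5.26×10^7 Pa, τ_CB = 4.17×10^7 Pa; maximum is in AC.
τ_max = T_AC·r/J = 224300·0.140/5.95×10^-4 = 5.261×10^7 Pa.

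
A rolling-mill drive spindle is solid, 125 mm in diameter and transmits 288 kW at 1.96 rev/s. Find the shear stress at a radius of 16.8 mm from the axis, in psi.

2380 psi

ω = 2π·1.96 = 12.32 rad/s, so T = P/ω = 288×10³ / 12.32 = 23390 N·m.
J = πd⁴/32 = π(0.125)⁴/32 = 2.397×10^-5 m⁴.
Shear stress varies linearly with radius: τ = T·r/J = 23390 × 0.0168 / 2.397×10^-5 = 1.639×10^7 Pa.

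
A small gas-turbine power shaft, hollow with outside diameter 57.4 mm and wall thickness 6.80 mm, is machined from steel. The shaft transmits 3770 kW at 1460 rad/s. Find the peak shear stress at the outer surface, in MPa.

105 MPa

ω = 1460 rad/s, so T = P/ω = 3770×10³ / 1460 = 2582 N·m.
J = π(d_o⁴ − d_i⁴)/32 = π(0.0574⁴ − 0.0438⁴)/32 = 7.044×10^-7 m⁴.
τ_max = T·r/J = 2582 × 0.0287 / 7.044×10^-7 = 1.052×10^8 Pa.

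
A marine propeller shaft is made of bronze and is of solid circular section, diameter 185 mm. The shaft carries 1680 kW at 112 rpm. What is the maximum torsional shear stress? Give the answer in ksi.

16.7 ksi

ω = 2π·112/60 = 11.73 rad/s, so T = P/ω = 1680×10³ / 11.73 = 143200 N·m.
J = πd⁴/32 = π(0.185)⁴/32 = 1.150×10^-4 m⁴.
τ_max = T·r/J = 143200 × 0.0925 / 1.150×10^-4 = 1.152×10^8 Pa.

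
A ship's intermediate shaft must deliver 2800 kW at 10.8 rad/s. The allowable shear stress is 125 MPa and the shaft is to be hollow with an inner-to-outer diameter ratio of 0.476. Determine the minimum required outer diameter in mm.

223 mm

ω = 10.8 rad/s, so T = P/ω = 2800×10³ / 10.80 = 259300 N·m.
For a hollow shaft with d_i/d_o = 0.476: τ_max = 16T/(π d_o³ (1−k⁴)), so d_o = [16T/(π τ_allow (1−k⁴))]^(1/3) = [16·259300/(π·1.25×10^8·0.9487)]^(1/3) = 0.2233 m.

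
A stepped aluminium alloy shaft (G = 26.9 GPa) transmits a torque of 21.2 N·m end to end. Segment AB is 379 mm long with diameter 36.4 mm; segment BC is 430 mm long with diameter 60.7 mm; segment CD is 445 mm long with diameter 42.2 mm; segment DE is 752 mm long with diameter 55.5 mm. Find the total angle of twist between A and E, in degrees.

0.215°

J_AB = π(0.0364)⁴/32 = 1.72×10^-7 m⁴; J_BC = π(0.0607)⁴/32 = 1.33×10^-6 m⁴; J_CD = π(0.0422)⁴/32 = 3.11×10^-7 m⁴; J_DE = π(0.0555)⁴/32 = 9.31×10^-7 m⁴.
θ = (T/G)·Σ L_i/J_i = (21.20/26.9×10⁹)·(0.379/1.72×10^-7 + 0.430/1.33×10^-6 + 0.445/3.11×10^-7 + 0.752/9.31×10^-7) = 3.750×10^-3 rad.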